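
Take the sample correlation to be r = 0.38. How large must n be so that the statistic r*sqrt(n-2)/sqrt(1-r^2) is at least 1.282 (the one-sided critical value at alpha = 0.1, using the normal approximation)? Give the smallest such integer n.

Need r·√(n−2)/√(1−r²) ≥ 1.282
√(n−2) ≥ 1.282·√(1−0.1444) / 0.38 = 1.282·0.924986 / 0.38 = 3.1206
n−2 ≥ 9.7381  ⇒  n ≥ 11.7381
Smallest integer n = 12

12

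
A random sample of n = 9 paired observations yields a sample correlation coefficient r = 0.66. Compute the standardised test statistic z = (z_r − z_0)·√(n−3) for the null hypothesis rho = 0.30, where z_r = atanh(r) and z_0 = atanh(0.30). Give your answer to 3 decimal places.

1.184

Fisher z: atanh(0.66) = 0.792814, atanh(0.30) = 0.309520
z = (z_r − z_0)·√(n−3) = (0.792814 − 0.309520)·√6 = 0.483294 · 2.449490 = 1.184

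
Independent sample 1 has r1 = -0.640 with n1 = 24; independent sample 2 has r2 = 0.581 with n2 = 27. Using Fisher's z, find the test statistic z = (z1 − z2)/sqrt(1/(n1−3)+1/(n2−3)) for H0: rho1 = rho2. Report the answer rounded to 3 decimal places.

Fisher z-transforms: z1 = atanh(-0.640) = -0.758174, z2 = atanh(0.581) = 0.663971; difference d = -1.422145
Var(d) = 1/21 + 1/24 = 0.0476190 + 0.0416667 = 0.0892857
z = d/√Var(d) = -1.422145 / √0.0892857 = -1.422145 / 0.298807 = -4.759

-4.759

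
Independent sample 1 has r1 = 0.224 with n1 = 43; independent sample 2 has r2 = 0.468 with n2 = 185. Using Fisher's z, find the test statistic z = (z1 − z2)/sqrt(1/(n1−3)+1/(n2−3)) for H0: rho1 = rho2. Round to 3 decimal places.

z1 = atanh(0.224) = 0.227863,  z2 = atanh(0.468) = 0.507506
SE = √(1/(n1−3) + 1/(n2−3)) = √(1/40 + 1/182) = √(0.0250000 + 0.0054945) = √0.0304945 = 0.174627
z = (z1 − z2)/SE = (0.227863 − 0.507506) / 0.174627 = -0.279643 / 0.174627 = -1.601

-1.601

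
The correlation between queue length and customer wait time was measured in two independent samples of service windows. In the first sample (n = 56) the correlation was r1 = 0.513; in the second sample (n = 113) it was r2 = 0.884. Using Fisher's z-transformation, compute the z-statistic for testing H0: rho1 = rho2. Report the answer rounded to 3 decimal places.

-4.946

z1 = atanh(0.513) = 0.566793,  z2 = atanh(0.884) = 1.393781
SE = √(1/(n1−3) + 1/(n2−3)) = √(1/53 + 1/110) = √(0.0188679 + 0.0090909) = √0.0279588 = 0.167209
z = (z1 − z2)/SE = (0.566793 − 1.393781) / 0.167209 = -0.826988 / 0.167209 = -4.946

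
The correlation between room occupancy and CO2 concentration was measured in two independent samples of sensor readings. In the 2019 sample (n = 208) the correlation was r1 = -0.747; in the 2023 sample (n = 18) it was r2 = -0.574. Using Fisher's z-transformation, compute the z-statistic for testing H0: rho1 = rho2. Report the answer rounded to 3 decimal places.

Fisher z-transforms: z1 = atanh(-0.747) = -0.966133, z2 = atanh(-0.574) = -0.653468; difference d = -0.312665
Var(d) = 1/205 + 1/15 = 0.0048780 + 0.0666667 = 0.0715447
z = d/√Var(d) = -0.312665 / √0.0715447 = -0.312665 / 0.267478 = -1.169

-1.169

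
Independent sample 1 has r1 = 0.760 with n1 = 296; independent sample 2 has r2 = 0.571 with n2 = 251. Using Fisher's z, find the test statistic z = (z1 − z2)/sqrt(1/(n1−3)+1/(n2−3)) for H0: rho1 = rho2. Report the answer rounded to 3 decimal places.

4.024

z1 = atanh(0.760) = 0.996215,  z2 = atanh(0.571) = 0.649005
SE = √(1/(n1−3) + 1/(n2−3)) = √(1/293 + 1/248) = √(0.0034130 + 0.0040323) = √0.0074453 = 0.086286
z = (z1 − z2)/SE = (0.996215 − 0.649005) / 0.086286 = 0.347210 / 0.086286 = 4.024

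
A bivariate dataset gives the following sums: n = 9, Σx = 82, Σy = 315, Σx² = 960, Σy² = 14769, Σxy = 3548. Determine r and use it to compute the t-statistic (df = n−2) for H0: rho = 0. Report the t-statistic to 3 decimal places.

S_xy = nΣxy − ΣxΣy = 9·3548 − 82·315 = 31932 − 25830 = 6102
S_xx = nΣx² − (Σx)² = 9·960 − 82² = 8640 − 6724 = 1916
S_yy = nΣy² − (Σy)² = 9·14769 − 315² = 132921 − 99225 = 33696
r = S_xy / √(S_xx·S_yy) = 6102 / √(1916·33696) = 6102 / √64561536 = 6102 / 8035.0194 = 0.7594
t = r·√(n−2)/√(1−r²) = 0.7594·√7 / √(1−0.576688) = 2.009184 / 0.650624 = 3.088

3.088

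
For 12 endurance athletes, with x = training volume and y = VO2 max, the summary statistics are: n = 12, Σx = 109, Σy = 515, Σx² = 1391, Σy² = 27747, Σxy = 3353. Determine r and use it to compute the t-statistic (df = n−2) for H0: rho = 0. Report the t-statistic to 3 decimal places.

-5.880

Numerator: nΣxy − (Σx)(Σy) = 12·3353 − (109)(515) = -15899
Denominator: √[(nΣx²−(Σx)²)(nΣy²−(Σy)²)]
  nΣx²−(Σx)² = 12·1391 − 11881 = 4811;  nΣy²−(Σy)² = 12·27747 − 265225 = 67739
  √(4811·67739) = √325892329 = 18052.4882
r = -15899 / 18052.4882 = -0.8807
t = r·√(n−2)/√(1−r²) = -0.8807·√10 / √(1−0.775632) = -2.785018 / 0.473675 = -5.880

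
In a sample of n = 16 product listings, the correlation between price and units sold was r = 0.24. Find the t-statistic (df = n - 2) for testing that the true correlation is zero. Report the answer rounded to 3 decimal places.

0.925

t = r·√(n−2) / √(1−r²) with r = 0.24, n = 16
  = 0.24·√14 / √(1 − 0.0576)
  = 0.24·3.741657 / 0.970773
  = 0.897998 / 0.970773 = 0.925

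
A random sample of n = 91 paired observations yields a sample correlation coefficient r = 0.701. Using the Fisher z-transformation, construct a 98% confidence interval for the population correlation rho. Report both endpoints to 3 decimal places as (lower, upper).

z_r = atanh(0.701) = 0.869264;  SE = 1/√(n−3) = 1/√88 = 0.106600
z-limits: 0.869264 ± 2.326·0.106600 = 0.869264 ± 0.247952 = [0.621312, 1.117216]
ρ-limits: (tanh 0.621312, tanh 1.117216) = (0.552, 0.807)

(0.552, 0.807)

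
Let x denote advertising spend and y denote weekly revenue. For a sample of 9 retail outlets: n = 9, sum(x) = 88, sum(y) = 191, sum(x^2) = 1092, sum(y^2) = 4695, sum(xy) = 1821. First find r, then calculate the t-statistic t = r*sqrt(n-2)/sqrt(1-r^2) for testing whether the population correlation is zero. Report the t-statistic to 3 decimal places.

-0.322

S_xy = nΣxy − ΣxΣy = 9·1821 − 88·191 = 16389 − 16808 = -419
S_xx = nΣx² − (Σx)² = 9·1092 − 88² = 9828 − 7744 = 2084
S_yy = nΣy² − (Σy)² = 9·4695 − 191² = 42255 − 36481 = 5774
r = S_xy / √(S_xx·S_yy) = -419 / √(2084·5774) = -419 / √12033016 = -419 / 3468.8638 = -0.1208
t = r·√(n−2)/√(1−r²) = -0.1208·√7 / √(1−0.014593) = -0.319607 / 0.992677 = -0.322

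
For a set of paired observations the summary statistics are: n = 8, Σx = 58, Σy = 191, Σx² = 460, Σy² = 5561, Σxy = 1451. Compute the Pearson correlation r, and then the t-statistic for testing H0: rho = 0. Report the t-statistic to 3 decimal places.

0.866

S_xy = nΣxy − ΣxΣy = 8·1451 − 58·191 = 11608 − 11078 = 530
S_xx = nΣx² − (Σx)² = 8·460 − 58² = 3680 − 3364 = 316
S_yy = nΣy² − (Σy)² = 8·5561 − 191² = 44488 − 36481 = 8007
r = S_xy / √(S_xx·S_yy) = 530 / √(316·8007) = 530 / √2530212 = 530 / 1590.6640 = 0.3332
t = r·√(n−2)/√(1−r²) = 0.3332·√6 / √(1−0.111022) = 0.816170 / 0.942856 = 0.866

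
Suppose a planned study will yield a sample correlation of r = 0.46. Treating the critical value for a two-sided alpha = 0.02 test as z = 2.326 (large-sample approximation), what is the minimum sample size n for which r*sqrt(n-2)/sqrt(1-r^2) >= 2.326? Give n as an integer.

23

r√(n−2)/√(1−r²) ≥ 2.326  ⇔  n−2 ≥ (2.326)²·(1−r²)/r²
(1−r²)/r² = (1−0.2116)/0.2116 = 3.7259
n ≥ 2 + 5.410276·3.7259 = 2 + 20.1581 = 22.1581
⌈22.1581⌉ = 23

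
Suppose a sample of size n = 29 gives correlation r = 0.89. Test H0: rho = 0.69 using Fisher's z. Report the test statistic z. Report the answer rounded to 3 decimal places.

2.927

z_r = atanh(0.89) = 1.421926,  z_0 = atanh(0.69) = 0.847956
SE = 1/√(n−3) = 1/√26 = 0.196116
z = (z_r − z_0)/SE = (1.421926 − 0.847956) / 0.196116 = 0.573970 / 0.196116 = 2.927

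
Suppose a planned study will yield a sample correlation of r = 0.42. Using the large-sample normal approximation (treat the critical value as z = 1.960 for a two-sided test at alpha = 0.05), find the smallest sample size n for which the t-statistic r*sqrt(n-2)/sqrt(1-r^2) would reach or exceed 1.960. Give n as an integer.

r√(n−2)/√(1−r²) ≥ 1.960  ⇔  n−2 ≥ (1.960)²·(1−r²)/r²
(1−r²)/r² = (1−0.1764)/0.1764 = 4.6689
n ≥ 2 + 3.8416·4.6689 = 2 + 17.9360 = 19.9360
⌈19.9360⌉ = 20

20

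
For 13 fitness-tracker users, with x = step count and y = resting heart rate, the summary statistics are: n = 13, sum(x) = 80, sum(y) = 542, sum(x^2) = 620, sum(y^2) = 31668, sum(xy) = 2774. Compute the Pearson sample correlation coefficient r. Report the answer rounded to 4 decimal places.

S_xy = nΣxy − ΣxΣy = 13·2774 − 80·542 = 36062 − 43360 = -7298
S_xx = nΣx² − (Σx)² = 13·620 − 80² = 8060 − 6400 = 1660
S_yy = nΣy² − (Σy)² = 13·31668 − 542² = 411684 − 293764 = 117920
r = S_xy / √(S_xx·S_yy) = -7298 / √(1660·117920) = -7298 / √195747200 = -7298 / 13990.9685 = -0.5216

-0.5216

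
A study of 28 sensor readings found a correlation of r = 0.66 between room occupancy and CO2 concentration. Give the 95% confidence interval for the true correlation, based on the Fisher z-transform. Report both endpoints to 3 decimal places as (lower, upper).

(0.381, 0.829)

z_r = atanh(0.66) = 0.792814;  SE = 1/√(n−3) = 1/√25 = 0.200000
z-limits: 0.792814 ± 1.960·0.200000 = 0.792814 ± 0.392000 = [0.400814, 1.184814]
ρ-limits: (tanh 0.400814, tanh 1.184814) = (0.381, 0.829)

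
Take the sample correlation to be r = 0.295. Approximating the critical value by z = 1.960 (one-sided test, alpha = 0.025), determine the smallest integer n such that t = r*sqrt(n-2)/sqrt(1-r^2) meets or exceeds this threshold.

r√(n−2)/√(1−r²) ≥ 1.960  ⇔  n−2 ≥ (1.960)²·(1−r²)/r²
(1−r²)/r² = (1−0.087025)/0.087025 = 10.4910
n ≥ 2 + 3.8416·10.4910 = 2 + 40.3022 = 42.3022
⌈42.3022⌉ = 43

43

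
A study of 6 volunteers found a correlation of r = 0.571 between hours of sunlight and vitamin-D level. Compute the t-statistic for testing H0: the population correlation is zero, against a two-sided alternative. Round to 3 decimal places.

1.391

t = r·√(n−2) / √(1−r²) with r = 0.571, n = 6
  = 0.571·√4 / √(1 − 0.326041)
  = 0.571·2.000000 / 0.820950
  = 1.142000 / 0.820950 = 1.391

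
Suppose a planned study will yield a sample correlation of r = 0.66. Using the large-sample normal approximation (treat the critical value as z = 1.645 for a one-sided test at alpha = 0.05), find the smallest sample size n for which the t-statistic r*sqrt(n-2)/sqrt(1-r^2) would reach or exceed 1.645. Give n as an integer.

Need r·√(n−2)/√(1−r²) ≥ 1.645
√(n−2) ≥ 1.645·√(1−0.4356) / 0.66 = 1.645·0.751266 / 0.66 = 1.8725
n−2 ≥ 3.5063  ⇒  n ≥ 5.5063
Smallest integer n = 6

6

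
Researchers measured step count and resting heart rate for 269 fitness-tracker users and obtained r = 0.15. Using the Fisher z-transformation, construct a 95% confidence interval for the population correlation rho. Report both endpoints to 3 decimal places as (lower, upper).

(0.031, 0.265)

Fisher z: z_r = atanh(r) = ½·ln((1+0.15)/(1−0.15)) = 0.151140
SE(z) = 1/√(n−3) = 1/√266 = 0.061314
95% ⇒ z* = 1.960; margin = 1.960·0.061314 = 0.120175
CI on z-scale: (0.030965, 0.271315)
Back-transform: tanh(0.030965) = 0.030955, tanh(0.271315) = 0.264848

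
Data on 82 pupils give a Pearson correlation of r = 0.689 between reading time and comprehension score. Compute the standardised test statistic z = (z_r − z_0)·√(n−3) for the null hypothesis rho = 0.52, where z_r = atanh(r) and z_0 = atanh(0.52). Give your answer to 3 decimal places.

Fisher z: atanh(0.689) = 0.846050, atanh(0.52) = 0.576340
z = (z_r − z_0)·√(n−3) = (0.846050 − 0.576340)·√79 = 0.269710 · 8.888194 = 2.397

2.397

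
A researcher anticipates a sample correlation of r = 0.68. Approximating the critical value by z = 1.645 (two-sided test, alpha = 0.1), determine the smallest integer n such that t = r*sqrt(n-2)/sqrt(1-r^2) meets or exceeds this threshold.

6

Need r·√(n−2)/√(1−r²) ≥ 1.645
√(n−2) ≥ 1.645·√(1−0.4624) / 0.68 = 1.645·0.733212 / 0.68 = 1.7737
n−2 ≥ 3.1460  ⇒  n ≥ 5.1460
Smallest integer n = 6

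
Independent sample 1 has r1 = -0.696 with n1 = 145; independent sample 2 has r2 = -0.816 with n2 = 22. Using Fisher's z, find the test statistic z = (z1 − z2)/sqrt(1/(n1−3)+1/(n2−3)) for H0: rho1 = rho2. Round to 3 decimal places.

Fisher z-transforms: z1 = atanh(-0.696) = -0.859500, z2 = atanh(-0.816) = -1.144728; difference d = 0.285228
Var(d) = 1/142 + 1/19 = 0.0070423 + 0.0526316 = 0.0596739
z = d/√Var(d) = 0.285228 / √0.0596739 = 0.285228 / 0.244282 = 1.168

1.168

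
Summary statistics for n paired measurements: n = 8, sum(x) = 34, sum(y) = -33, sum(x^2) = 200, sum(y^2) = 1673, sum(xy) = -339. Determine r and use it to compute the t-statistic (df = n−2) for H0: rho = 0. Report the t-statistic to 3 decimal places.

-2.275

S_xy = nΣxy − ΣxΣy = 8·(-339) − 34·(-33) = -2712 − (-1122) = -1590
S_xx = nΣx² − (Σx)² = 8·200 − 34² = 1600 − 1156 = 444
S_yy = nΣy² − (Σy)² = 8·1673 − (-33)² = 13384 − 1089 = 12295
r = S_xy / √(S_xx·S_yy) = -1590 / √(444·12295) = -1590 / √5458980 = -1590 / 2336.4460 = -0.6805
t = r·√(n−2)/√(1−r²) = -0.6805·√6 / √(1−0.463080) = -1.666878 / 0.732748 = -2.275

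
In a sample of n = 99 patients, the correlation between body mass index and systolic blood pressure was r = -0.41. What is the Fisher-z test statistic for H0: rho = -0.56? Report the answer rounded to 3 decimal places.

1.932

z_r = atanh(-0.41) = -0.435611,  z_0 = atanh(-0.56) = -0.632833
SE = 1/√(n−3) = 1/√96 = 0.102062
z = (z_r − z_0)/SE = (-0.435611 − (-0.632833)) / 0.102062 = 0.197222 / 0.102062 = 1.932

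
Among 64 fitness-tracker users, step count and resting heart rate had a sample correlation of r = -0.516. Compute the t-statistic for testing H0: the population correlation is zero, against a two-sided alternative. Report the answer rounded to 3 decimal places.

-4.743

t = r·√(n−2) / √(1−r²) with r = -0.516, n = 64
  = -0.516·√62 / √(1 − 0.266256)
  = -0.516·7.874008 / 0.856589
  = -4.062988 / 0.856589 = -4.743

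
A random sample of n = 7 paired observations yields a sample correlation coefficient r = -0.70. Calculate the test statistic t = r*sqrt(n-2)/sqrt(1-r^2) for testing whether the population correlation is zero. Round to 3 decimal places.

t = r·√(n−2) / √(1−r²) with r = -0.70, n = 7
  = -0.70·√5 / √(1 − 0.4900)
  = -0.70·2.236068 / 0.714143
  = -1.565248 / 0.714143 = -2.192

-2.192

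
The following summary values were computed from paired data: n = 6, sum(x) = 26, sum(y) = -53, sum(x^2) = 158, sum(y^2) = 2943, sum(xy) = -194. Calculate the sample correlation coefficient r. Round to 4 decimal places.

0.1065

Numerator: nΣxy − (Σx)(Σy) = 6·(-194) − (26)(-53) = 214
Denominator: √[(nΣx²−(Σx)²)(nΣy²−(Σy)²)]
  nΣx²−(Σx)² = 6·158 − 676 = 272;  nΣy²−(Σy)² = 6·2943 − 2809 = 14849
  √(272·14849) = √4038928 = 2009.7084
r = 214 / 2009.7084 = 0.1065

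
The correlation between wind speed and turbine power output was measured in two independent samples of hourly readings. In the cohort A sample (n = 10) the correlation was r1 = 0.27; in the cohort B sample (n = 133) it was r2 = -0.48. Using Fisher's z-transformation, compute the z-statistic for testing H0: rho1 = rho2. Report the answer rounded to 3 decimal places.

Fisher z-transforms: z1 = atanh(0.27) = 0.276864, z2 = atanh(-0.48) = -0.522984; difference d = 0.799848
Var(d) = 1/7 + 1/130 = 0.1428571 + 0.0076923 = 0.1505494
z = d/√Var(d) = 0.799848 / √0.1505494 = 0.799848 / 0.388007 = 2.061

2.061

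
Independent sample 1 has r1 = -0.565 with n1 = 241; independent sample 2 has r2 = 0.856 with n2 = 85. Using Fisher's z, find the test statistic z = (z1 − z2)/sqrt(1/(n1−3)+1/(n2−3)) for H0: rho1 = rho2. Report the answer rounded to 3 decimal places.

z1 = atanh(-0.565) = -0.640148,  z2 = atanh(0.856) = 1.278183
SE = √(1/(n1−3) + 1/(n2−3)) = √(1/238 + 1/82) = √(0.0042017 + 0.0121951) = √0.0163968 = 0.128050
z = (z1 − z2)/SE = (-0.640148 − 1.278183) / 0.128050 = -1.918331 / 0.128050 = -14.981

-14.981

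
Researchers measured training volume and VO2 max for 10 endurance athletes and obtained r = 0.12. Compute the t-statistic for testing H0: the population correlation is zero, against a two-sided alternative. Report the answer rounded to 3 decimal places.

t = r·√(n−2) / √(1−r²) with r = 0.12, n = 10
  = 0.12·√8 / √(1 − 0.0144)
  = 0.12·2.828427 / 0.992774
  = 0.339411 / 0.992774 = 0.342

0.342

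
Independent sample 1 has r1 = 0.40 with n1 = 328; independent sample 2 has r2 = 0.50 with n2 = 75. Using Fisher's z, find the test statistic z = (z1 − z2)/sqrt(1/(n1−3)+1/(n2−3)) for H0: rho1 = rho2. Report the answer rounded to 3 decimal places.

-0.965

Fisher z-transforms: z1 = atanh(0.40) = 0.423649, z2 = atanh(0.50) = 0.549306; difference d = -0.125657
Var(d) = 1/325 + 1/72 = 0.0030769 + 0.0138889 = 0.0169658
z = d/√Var(d) = -0.125657 / √0.0169658 = -0.125657 / 0.130253 = -0.965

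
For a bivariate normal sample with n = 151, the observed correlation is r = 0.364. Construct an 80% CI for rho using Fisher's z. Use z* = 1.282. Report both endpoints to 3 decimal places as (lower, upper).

z_r = atanh(0.364) = 0.381489;  SE = 1/√(n−3) = 1/√148 = 0.082199
z-limits: 0.381489 ± 1.282·0.082199 = 0.381489 ± 0.105379 = [0.276110, 0.486868]
ρ-limits: (tanh 0.276110, tanh 0.486868) = (0.269, 0.452)

(0.269, 0.452)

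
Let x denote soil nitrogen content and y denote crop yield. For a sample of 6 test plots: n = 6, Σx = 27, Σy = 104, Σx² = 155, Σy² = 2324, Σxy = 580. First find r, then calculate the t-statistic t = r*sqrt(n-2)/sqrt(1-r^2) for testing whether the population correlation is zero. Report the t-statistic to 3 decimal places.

3.193

S_xy = nΣxy − ΣxΣy = 6·580 − 27·104 = 3480 − 2808 = 672
S_xx = nΣx² − (Σx)² = 6·155 − 27² = 930 − 729 = 201
S_yy = nΣy² − (Σy)² = 6·2324 − 104² = 13944 − 10816 = 3128
r = S_xy / √(S_xx·S_yy) = 672 / √(201·3128) = 672 / √628728 = 672 / 792.9237 = 0.8475
t = r·√(n−2)/√(1−r²) = 0.8475·√4 / √(1−0.718256) = 1.695000 / 0.530796 = 3.193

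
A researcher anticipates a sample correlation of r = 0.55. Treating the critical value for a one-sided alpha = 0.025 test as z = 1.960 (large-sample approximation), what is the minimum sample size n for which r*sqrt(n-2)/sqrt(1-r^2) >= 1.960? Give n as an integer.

Need r·√(n−2)/√(1−r²) ≥ 1.960
√(n−2) ≥ 1.960·√(1−0.3025) / 0.55 = 1.960·0.835165 / 0.55 = 2.9762
n−2 ≥ 8.8578  ⇒  n ≥ 10.8578
Smallest integer n = 11

11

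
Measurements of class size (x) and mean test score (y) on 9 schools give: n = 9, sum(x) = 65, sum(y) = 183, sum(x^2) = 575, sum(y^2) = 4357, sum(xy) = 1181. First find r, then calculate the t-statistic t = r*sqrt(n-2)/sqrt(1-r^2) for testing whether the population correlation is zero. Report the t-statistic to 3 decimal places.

-1.710

S_xy = nΣxy − ΣxΣy = 9·1181 − 65·183 = 10629 − 11895 = -1266
S_xx = nΣx² − (Σx)² = 9·575 − 65² = 5175 − 4225 = 950
S_yy = nΣy² − (Σy)² = 9·4357 − 183² = 39213 − 33489 = 5724
r = S_xy / √(S_xx·S_yy) = -1266 / √(950·5724) = -1266 / √5437800 = -1266 / 2331.9091 = -0.5429
t = r·√(n−2)/√(1−r²) = -0.5429·√7 / √(1−0.294740) = -1.436378 / 0.839798 = -1.710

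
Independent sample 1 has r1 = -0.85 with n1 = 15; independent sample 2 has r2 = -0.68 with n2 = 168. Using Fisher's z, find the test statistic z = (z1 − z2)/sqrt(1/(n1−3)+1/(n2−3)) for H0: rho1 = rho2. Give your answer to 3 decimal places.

-1.428

z1 = atanh(-0.85) = -1.256153,  z2 = atanh(-0.68) = -0.829114
SE = √(1/(n1−3) + 1/(n2−3)) = √(1/12 + 1/165) = √(0.0833333 + 0.0060606) = √0.0893939 = 0.298988
z = (z1 − z2)/SE = (-1.256153 − (-0.829114)) / 0.298988 = -0.427039 / 0.298988 = -1.428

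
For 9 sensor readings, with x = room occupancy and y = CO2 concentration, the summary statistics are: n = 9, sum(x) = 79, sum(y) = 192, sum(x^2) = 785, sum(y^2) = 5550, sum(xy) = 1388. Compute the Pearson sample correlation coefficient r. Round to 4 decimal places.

-0.8149

S_xy = nΣxy − ΣxΣy = 9·1388 − 79·192 = 12492 − 15168 = -2676
S_xx = nΣx² − (Σx)² = 9·785 − 79² = 7065 − 6241 = 824
S_yy = nΣy² − (Σy)² = 9·5550 − 192² = 49950 − 36864 = 13086
r = S_xy / √(S_xx·S_yy) = -2676 / √(824·13086) = -2676 / √10782864 = -2676 / 3283.7272 = -0.8149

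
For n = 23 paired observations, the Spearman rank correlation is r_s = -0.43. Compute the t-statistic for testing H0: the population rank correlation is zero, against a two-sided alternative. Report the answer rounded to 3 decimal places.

t = r_s·√(n−2) / √(1−r_s²) with r_s = -0.43, n = 23
  = -0.43·√21 / √(1 − 0.1849)
  = -0.43·4.582576 / 0.902829
  = -1.970508 / 0.902829 = -2.183

-2.183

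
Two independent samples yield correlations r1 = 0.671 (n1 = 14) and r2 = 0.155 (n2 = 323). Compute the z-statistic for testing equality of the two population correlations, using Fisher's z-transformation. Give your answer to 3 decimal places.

Fisher z-transforms: z1 = atanh(0.671) = 0.812560, z2 = atanh(0.155) = 0.156259; difference d = 0.656301
Var(d) = 1/11 + 1/320 = 0.0909091 + 0.0031250 = 0.0940341
z = d/√Var(d) = 0.656301 / √0.0940341 = 0.656301 / 0.306650 = 2.140

2.140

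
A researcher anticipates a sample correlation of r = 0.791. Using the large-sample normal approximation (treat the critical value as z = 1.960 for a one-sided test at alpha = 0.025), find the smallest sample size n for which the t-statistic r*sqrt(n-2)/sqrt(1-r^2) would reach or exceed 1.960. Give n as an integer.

Need r·√(n−2)/√(1−r²) ≥ 1.960
√(n−2) ≥ 1.960·√(1−0.625681) / 0.791 = 1.960·0.611816 / 0.791 = 1.5160
n−2 ≥ 2.2983  ⇒  n ≥ 4.2983
Smallest integer n = 5

5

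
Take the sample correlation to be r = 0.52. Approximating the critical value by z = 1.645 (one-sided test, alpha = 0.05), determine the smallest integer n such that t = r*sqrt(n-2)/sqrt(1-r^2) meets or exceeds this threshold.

Need r·√(n−2)/√(1−r²) ≥ 1.645
√(n−2) ≥ 1.645·√(1−0.2704) / 0.52 = 1.645·0.854166 / 0.52 = 2.7021
n−2 ≥ 7.3013  ⇒  n ≥ 9.3013
Smallest integer n = 10

10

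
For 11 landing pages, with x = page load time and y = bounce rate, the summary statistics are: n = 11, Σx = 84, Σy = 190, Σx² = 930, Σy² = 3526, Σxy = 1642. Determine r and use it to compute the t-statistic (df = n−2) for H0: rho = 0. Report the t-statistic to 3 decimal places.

Numerator: nΣxy − (Σx)(Σy) = 11·1642 − (84)(190) = 2102
Denominator: √[(nΣx²−(Σx)²)(nΣy²−(Σy)²)]
  nΣx²−(Σx)² = 11·930 − 7056 = 3174;  nΣy²−(Σy)² = 11·3526 − 36100 = 2686
  √(3174·2686) = √8525364 = 2919.8226
r = 2102 / 2919.8226 = 0.7199
t = r·√(n−2)/√(1−r²) = 0.7199·√9 / √(1−0.518256) = 2.159700 / 0.694078 = 3.112

3.112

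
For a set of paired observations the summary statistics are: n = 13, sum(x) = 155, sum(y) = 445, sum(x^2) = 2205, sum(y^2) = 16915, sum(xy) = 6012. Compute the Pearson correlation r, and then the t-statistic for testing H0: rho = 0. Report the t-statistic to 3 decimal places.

Numerator: nΣxy − (Σx)(Σy) = 13·6012 − (155)(445) = 9181
Denominator: √[(nΣx²−(Σx)²)(nΣy²−(Σy)²)]
  nΣx²−(Σx)² = 13·2205 − 24025 = 4640;  nΣy²−(Σy)² = 13·16915 − 198025 = 21870
  √(4640·21870) = √101476800 = 10073.5694
r = 9181 / 10073.5694 = 0.9114
t = r·√(n−2)/√(1−r²) = 0.9114·√11 / √(1−0.830650) = 3.022772 / 0.411522 = 7.345

7.345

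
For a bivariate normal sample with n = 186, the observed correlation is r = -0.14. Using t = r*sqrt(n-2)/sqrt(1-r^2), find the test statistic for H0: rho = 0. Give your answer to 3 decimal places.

1 − r² = 1 − 0.0196 = 0.9804;  √(1−r²) = 0.990152
√(n−2) = √184 = 13.564660
t = r·√(n−2)/√(1−r²) = -0.14 · 13.564660 / 0.990152 = -1.918

-1.918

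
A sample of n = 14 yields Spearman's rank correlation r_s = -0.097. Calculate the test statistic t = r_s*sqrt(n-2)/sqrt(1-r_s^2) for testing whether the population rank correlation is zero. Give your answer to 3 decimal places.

-0.338

t = r_s·√(n−2) / √(1−r_s²) with r_s = -0.097, n = 14
  = -0.097·√12 / √(1 − 0.009409)
  = -0.097·3.464102 / 0.995284
  = -0.336018 / 0.995284 = -0.338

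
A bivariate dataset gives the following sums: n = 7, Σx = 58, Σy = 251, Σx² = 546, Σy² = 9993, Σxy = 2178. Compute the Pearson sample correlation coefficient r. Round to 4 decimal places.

0.3856

Numerator: nΣxy − (Σx)(Σy) = 7·2178 − (58)(251) = 688
Denominator: √[(nΣx²−(Σx)²)(nΣy²−(Σy)²)]
  nΣx²−(Σx)² = 7·546 − 3364 = 458;  nΣy²−(Σy)² = 7·9993 − 63001 = 6950
  √(458·6950) = √3183100 = 1784.1244
r = 688 / 1784.1244 = 0.3856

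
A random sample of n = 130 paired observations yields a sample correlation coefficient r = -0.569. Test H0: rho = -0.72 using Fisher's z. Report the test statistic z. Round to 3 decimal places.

z_r = atanh(-0.569) = -0.646043,  z_0 = atanh(-0.72) = -0.907645
SE = 1/√(n−3) = 1/√127 = 0.088736
z = (z_r − z_0)/SE = (-0.646043 − (-0.907645)) / 0.088736 = 0.261602 / 0.088736 = 2.948

2.948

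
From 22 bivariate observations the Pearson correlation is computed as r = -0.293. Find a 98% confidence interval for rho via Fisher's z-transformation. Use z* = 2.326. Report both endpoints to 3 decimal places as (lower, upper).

z_r = atanh(-0.293) = -0.301845;  SE = 1/√(n−3) = 1/√19 = 0.229416
z-limits: -0.301845 ± 2.326·0.229416 = -0.301845 ± 0.533622 = [-0.835467, 0.231777]
ρ-limits: (tanh -0.835467, tanh 0.231777) = (-0.683, 0.228)

(-0.683, 0.228)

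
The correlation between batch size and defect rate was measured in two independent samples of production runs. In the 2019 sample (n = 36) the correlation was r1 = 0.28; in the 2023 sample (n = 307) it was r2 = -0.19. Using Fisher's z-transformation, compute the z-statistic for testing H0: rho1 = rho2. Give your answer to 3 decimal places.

2.619

Fisher z-transforms: z1 = atanh(0.28) = 0.287682, z2 = atanh(-0.19) = -0.192337; difference d = 0.480019
Var(d) = 1/33 + 1/304 = 0.0303030 + 0.0032895 = 0.0335925
z = d/√Var(d) = 0.480019 / √0.0335925 = 0.480019 / 0.183283 = 2.619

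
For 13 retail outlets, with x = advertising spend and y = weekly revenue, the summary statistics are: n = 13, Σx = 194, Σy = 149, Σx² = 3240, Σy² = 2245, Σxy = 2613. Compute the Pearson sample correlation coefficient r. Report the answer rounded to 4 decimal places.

S_xy = nΣxy − ΣxΣy = 13·2613 − 194·149 = 33969 − 28906 = 5063
S_xx = nΣx² − (Σx)² = 13·3240 − 194² = 42120 − 37636 = 4484
S_yy = nΣy² − (Σy)² = 13·2245 − 149² = 29185 − 22201 = 6984
r = S_xy / √(S_xx·S_yy) = 5063 / √(4484·6984) = 5063 / √31316256 = 5063 / 5596.0929 = 0.9047

0.9047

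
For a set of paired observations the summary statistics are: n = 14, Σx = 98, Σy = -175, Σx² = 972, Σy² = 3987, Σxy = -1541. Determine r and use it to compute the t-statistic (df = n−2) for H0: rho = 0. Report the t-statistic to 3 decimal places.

Numerator: nΣxy − (Σx)(Σy) = 14·(-1541) − (98)(-175) = -4424
Denominator: √[(nΣx²−(Σx)²)(nΣy²−(Σy)²)]
  nΣx²−(Σx)² = 14·972 − 9604 = 4004;  nΣy²−(Σy)² = 14·3987 − 30625 = 25193
  √(4004·25193) = √100872772 = 10043.5438
r = -4424 / 10043.5438 = -0.4405
t = r·√(n−2)/√(1−r²) = -0.4405·√12 / √(1−0.194040) = -1.525937 / 0.897753 = -1.700

-1.700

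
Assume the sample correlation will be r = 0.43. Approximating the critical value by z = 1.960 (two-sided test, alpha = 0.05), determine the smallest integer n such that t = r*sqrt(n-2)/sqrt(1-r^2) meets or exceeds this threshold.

19

r√(n−2)/√(1−r²) ≥ 1.960  ⇔  n−2 ≥ (1.960)²·(1−r²)/r²
(1−r²)/r² = (1−0.1849)/0.1849 = 4.4083
n ≥ 2 + 3.8416·4.4083 = 2 + 16.9349 = 18.9349
⌈18.9349⌉ = 19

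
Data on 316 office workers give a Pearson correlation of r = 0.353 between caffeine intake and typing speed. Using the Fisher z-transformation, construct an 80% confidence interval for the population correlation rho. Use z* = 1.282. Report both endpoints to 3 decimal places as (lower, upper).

Fisher z: z_r = atanh(r) = ½·ln((1+0.353)/(1−0.353)) = 0.368867
SE(z) = 1/√(n−3) = 1/√313 = 0.056523
80% ⇒ z* = 1.282; margin = 1.282·0.056523 = 0.072462
CI on z-scale: (0.296405, 0.441329)
Back-transform: tanh(0.296405) = 0.288019, tanh(0.441329) = 0.414745

(0.288, 0.415)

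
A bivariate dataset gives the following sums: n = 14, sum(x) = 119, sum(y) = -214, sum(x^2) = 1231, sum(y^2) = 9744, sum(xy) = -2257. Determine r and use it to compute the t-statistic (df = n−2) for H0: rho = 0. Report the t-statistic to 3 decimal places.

-1.369

Numerator: nΣxy − (Σx)(Σy) = 14·(-2257) − (119)(-214) = -6132
Denominator: √[(nΣx²−(Σx)²)(nΣy²−(Σy)²)]
  nΣx²−(Σx)² = 14·1231 − 14161 = 3073;  nΣy²−(Σy)² = 14·9744 − 45796 = 90620
  √(3073·90620) = √278475260 = 16687.5780
r = -6132 / 16687.5780 = -0.3675
t = r·√(n−2)/√(1−r²) = -0.3675·√12 / √(1−0.135056) = -1.273057 / 0.930024 = -1.369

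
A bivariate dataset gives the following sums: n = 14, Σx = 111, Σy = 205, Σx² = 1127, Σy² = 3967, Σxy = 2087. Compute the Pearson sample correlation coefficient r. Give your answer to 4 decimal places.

0.9456

Numerator: nΣxy − (Σx)(Σy) = 14·2087 − (111)(205) = 6463
Denominator: √[(nΣx²−(Σx)²)(nΣy²−(Σy)²)]
  nΣx²−(Σx)² = 14·1127 − 12321 = 3457;  nΣy²−(Σy)² = 14·3967 − 42025 = 13513
  √(3457·13513) = √46714441 = 6834.7963
r = 6463 / 6834.7963 = 0.9456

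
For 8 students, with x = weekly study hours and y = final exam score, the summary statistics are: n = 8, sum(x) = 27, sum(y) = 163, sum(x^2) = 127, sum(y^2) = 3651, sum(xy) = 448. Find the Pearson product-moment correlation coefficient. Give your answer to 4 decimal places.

-0.9388

S_xy = nΣxy − ΣxΣy = 8·448 − 27·163 = 3584 − 4401 = -817
S_xx = nΣx² − (Σx)² = 8·127 − 27² = 1016 − 729 = 287
S_yy = nΣy² − (Σy)² = 8·3651 − 163² = 29208 − 26569 = 2639
r = S_xy / √(S_xx·S_yy) = -817 / √(287·2639) = -817 / √757393 = -817 / 870.2833 = -0.9388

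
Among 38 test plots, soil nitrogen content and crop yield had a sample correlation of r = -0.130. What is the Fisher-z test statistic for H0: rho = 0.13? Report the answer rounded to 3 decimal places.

-1.547

z_r = atanh(-0.130) = -0.130740,  z_0 = atanh(0.13) = 0.130740
SE = 1/√(n−3) = 1/√35 = 0.169031
z = (z_r − z_0)/SE = (-0.130740 − 0.130740) / 0.169031 = -0.261480 / 0.169031 = -1.547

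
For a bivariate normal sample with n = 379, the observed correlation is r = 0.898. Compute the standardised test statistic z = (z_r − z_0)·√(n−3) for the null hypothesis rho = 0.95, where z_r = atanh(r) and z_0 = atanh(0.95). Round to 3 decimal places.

Fisher z: atanh(0.898) = 1.461792, atanh(0.95) = 1.831781
z = (z_r − z_0)·√(n−3) = (1.461792 − 1.831781)·√376 = -0.369989 · 19.390719 = -7.174

-7.174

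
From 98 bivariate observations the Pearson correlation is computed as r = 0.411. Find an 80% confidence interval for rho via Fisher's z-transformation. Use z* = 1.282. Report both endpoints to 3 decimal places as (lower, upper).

Fisher z: z_r = atanh(r) = ½·ln((1+0.411)/(1−0.411)) = 0.436814
SE(z) = 1/√(n−3) = 1/√95 = 0.102598
80% ⇒ z* = 1.282; margin = 1.282·0.102598 = 0.131531
CI on z-scale: (0.305283, 0.568345)
Back-transform: tanh(0.305283) = 0.296140, tanh(0.568345) = 0.514143

(0.296, 0.514)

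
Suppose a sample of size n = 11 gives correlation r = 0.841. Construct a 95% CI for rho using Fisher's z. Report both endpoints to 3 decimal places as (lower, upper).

(0.487, 0.958)

Fisher z: z_r = atanh(r) = ½·ln((1+0.841)/(1−0.841)) = 1.224580
SE(z) = 1/√(n−3) = 1/√8 = 0.353553
95% ⇒ z* = 1.960; margin = 1.960·0.353553 = 0.692964
CI on z-scale: (0.531616, 1.917544)
Back-transform: tanh(0.531616) = 0.486615, tanh(1.917544) = 0.957714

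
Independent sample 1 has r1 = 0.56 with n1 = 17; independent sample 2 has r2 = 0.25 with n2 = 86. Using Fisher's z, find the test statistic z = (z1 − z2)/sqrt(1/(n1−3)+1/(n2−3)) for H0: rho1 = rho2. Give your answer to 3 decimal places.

1.306

z1 = atanh(0.56) = 0.632833,  z2 = atanh(0.25) = 0.255413
SE = √(1/(n1−3) + 1/(n2−3)) = √(1/14 + 1/83) = √(0.0714286 + 0.0120482) = √0.0834768 = 0.288924
z = (z1 − z2)/SE = (0.632833 − 0.255413) / 0.288924 = 0.377420 / 0.288924 = 1.306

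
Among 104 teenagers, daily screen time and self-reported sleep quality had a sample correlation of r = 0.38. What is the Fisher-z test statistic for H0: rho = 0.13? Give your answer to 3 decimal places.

2.707

Fisher z: atanh(0.38) = 0.400060, atanh(0.13) = 0.130740
z = (z_r − z_0)·√(n−3) = (0.400060 − 0.130740)·√101 = 0.269320 · 10.049876 = 2.707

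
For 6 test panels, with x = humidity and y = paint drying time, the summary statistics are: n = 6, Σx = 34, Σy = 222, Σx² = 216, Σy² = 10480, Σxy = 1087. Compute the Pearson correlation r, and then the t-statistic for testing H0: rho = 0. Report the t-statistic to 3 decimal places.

-2.225

S_xy = nΣxy − ΣxΣy = 6·1087 − 34·222 = 6522 − 7548 = -1026
S_xx = nΣx² − (Σx)² = 6·216 − 34² = 1296 − 1156 = 140
S_yy = nΣy² − (Σy)² = 6·10480 − 222² = 62880 − 49284 = 13596
r = S_xy / √(S_xx·S_yy) = -1026 / √(140·13596) = -1026 / √1903440 = -1026 / 1379.6521 = -0.7437
t = r·√(n−2)/√(1−r²) = -0.7437·√4 / √(1−0.553090) = -1.487400 / 0.668513 = -2.225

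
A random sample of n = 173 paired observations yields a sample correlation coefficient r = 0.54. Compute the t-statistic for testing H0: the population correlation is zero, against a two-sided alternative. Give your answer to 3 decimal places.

1 − r² = 1 − 0.2916 = 0.7084;  √(1−r²) = 0.841665
√(n−2) = √171 = 13.076697
t = r·√(n−2)/√(1−r²) = 0.54 · 13.076697 / 0.841665 = 8.390

8.390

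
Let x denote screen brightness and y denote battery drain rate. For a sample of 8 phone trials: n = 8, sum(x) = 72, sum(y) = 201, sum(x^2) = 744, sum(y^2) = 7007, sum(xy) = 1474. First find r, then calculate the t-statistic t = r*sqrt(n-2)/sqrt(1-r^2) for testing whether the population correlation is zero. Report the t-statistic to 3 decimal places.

S_xy = nΣxy − ΣxΣy = 8·1474 − 72·201 = 11792 − 14472 = -2680
S_xx = nΣx² − (Σx)² = 8·744 − 72² = 5952 − 5184 = 768
S_yy = nΣy² − (Σy)² = 8·7007 − 201² = 56056 − 40401 = 15655
r = S_xy / √(S_xx·S_yy) = -2680 / √(768·15655) = -2680 / √12023040 = -2680 / 3467.4256 = -0.7729
t = r·√(n−2)/√(1−r²) = -0.7729·√6 / √(1−0.597374) = -1.893211 / 0.634528 = -2.984

-2.984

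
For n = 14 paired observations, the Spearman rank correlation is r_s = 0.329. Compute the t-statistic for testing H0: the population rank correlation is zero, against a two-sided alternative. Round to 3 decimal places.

t = r_s·√(n−2) / √(1−r_s²) with r_s = 0.329, n = 14
  = 0.329·√12 / √(1 − 0.108241)
  = 0.329·3.464102 / 0.944330
  = 1.139690 / 0.944330 = 1.207

1.207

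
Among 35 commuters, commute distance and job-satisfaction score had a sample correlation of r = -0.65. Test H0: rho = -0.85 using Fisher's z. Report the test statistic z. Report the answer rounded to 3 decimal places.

Fisher z: atanh(-0.65) = -0.775299, atanh(-0.85) = -1.256153
z = (z_r − z_0)·√(n−3) = (-0.775299 − (-1.256153))·√32 = 0.480854 · 5.656854 = 2.720

2.720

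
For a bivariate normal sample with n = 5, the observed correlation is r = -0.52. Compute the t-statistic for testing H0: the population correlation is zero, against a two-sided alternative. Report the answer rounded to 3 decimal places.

-1.054

1 − r² = 1 − 0.2704 = 0.7296;  √(1−r²) = 0.854166
√(n−2) = √3 = 1.732051
t = r·√(n−2)/√(1−r²) = -0.52 · 1.732051 / 0.854166 = -1.054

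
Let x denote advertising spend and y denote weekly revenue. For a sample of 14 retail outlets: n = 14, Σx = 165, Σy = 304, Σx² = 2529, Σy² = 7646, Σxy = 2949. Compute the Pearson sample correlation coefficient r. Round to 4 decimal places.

Numerator: nΣxy − (Σx)(Σy) = 14·2949 − (165)(304) = -8874
Denominator: √[(nΣx²−(Σx)²)(nΣy²−(Σy)²)]
  nΣx²−(Σx)² = 14·2529 − 27225 = 8181;  nΣy²−(Σy)² = 14·7646 − 92416 = 14628
  √(8181·14628) = √119671668 = 10939.4546
r = -8874 / 10939.4546 = -0.8112

-0.8112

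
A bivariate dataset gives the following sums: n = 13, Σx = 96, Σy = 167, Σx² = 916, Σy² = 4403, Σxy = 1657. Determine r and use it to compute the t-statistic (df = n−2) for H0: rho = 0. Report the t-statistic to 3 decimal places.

S_xy = nΣxy − ΣxΣy = 13·1657 − 96·167 = 21541 − 16032 = 5509
S_xx = nΣx² − (Σx)² = 13·916 − 96² = 11908 − 9216 = 2692
S_yy = nΣy² − (Σy)² = 13·4403 − 167² = 57239 − 27889 = 29350
r = S_xy / √(S_xx·S_yy) = 5509 / √(2692·29350) = 5509 / √79010200 = 5509 / 8888.7682 = 0.6198
t = r·√(n−2)/√(1−r²) = 0.6198·√11 / √(1−0.384152) = 2.055644 / 0.784760 = 2.619

2.619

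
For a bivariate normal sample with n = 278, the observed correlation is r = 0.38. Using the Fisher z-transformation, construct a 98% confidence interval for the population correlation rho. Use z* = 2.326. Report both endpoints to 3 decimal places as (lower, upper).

(0.254, 0.493)

Fisher z: z_r = atanh(r) = ½·ln((1+0.38)/(1−0.38)) = 0.400060
SE(z) = 1/√(n−3) = 1/√275 = 0.060302
98% ⇒ z* = 2.326; margin = 2.326·0.060302 = 0.140262
CI on z-scale: (0.259798, 0.540322)
Back-transform: tanh(0.259798) = 0.254107, tanh(0.540322) = 0.493232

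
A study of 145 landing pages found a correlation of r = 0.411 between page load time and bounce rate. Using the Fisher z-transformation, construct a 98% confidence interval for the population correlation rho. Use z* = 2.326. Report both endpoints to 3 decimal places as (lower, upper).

(0.237, 0.559)

z_r = atanh(0.411) = 0.436814;  SE = 1/√(n−3) = 1/√142 = 0.083918
z-limits: 0.436814 ± 2.326·0.083918 = 0.436814 ± 0.195193 = [0.241621, 0.632007]
ρ-limits: (tanh 0.241621, tanh 0.632007) = (0.237, 0.559)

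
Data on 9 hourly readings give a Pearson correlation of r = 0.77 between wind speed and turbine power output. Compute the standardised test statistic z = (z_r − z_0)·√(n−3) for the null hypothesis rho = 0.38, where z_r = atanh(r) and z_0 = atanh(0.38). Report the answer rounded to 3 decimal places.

1.519

Fisher z: atanh(0.77) = 1.020328, atanh(0.38) = 0.400060
z = (z_r − z_0)·√(n−3) = (1.020328 − 0.400060)·√6 = 0.620268 · 2.449490 = 1.519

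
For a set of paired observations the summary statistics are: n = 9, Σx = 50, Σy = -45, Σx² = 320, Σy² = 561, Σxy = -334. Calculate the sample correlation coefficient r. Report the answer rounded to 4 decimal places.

-0.7052

S_xy = nΣxy − ΣxΣy = 9·(-334) − 50·(-45) = -3006 − (-2250) = -756
S_xx = nΣx² − (Σx)² = 9·320 − 50² = 2880 − 2500 = 380
S_yy = nΣy² − (Σy)² = 9·561 − (-45)² = 5049 − 2025 = 3024
r = S_xy / √(S_xx·S_yy) = -756 / √(380·3024) = -756 / √1149120 = -756 / 1071.9701 = -0.7052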